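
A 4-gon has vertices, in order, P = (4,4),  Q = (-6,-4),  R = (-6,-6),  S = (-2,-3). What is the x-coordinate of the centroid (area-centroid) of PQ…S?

-20/9

Apply the shoelace (surveyor's) formula. First the cross-terms c_i = x_i·y_{i+1} − x_{i+1}·y_i:
  8, 12, 6, 4  ⇒  2A = 30, A = 15.
Then Σ (x_i + x_{i+1})·c_i = -200, so x̄ = -200 / (6·15) = -20/9.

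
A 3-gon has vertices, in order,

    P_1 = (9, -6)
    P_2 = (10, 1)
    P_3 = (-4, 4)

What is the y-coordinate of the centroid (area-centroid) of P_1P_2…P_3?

-1/3

Apply the shoelace (surveyor's) formula. First the cross-terms c_i = x_i·y_{i+1} − x_{i+1}·y_i:
  69, 44, -12  ⇒  2A = 101, A = 50.5.
Then Σ (y_i + y_{i+1})·c_i = -101, so ȳ = -101 / (6·50.5) = -1/3.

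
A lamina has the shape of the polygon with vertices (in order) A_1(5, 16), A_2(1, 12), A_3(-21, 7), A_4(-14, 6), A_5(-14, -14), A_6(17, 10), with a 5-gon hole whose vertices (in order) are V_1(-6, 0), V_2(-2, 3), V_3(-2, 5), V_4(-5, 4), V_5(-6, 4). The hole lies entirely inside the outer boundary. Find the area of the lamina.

426

Outer boundary:
Cross-terms: 44, 259, -28, 280, 98, 222  ⇒  Σ = 875
Area = |Σ|/2 = 437.5.
Hole:
Apply the shoelace (surveyor's) formula: 2A = Σ (x_i·y_{i+1} − x_{i+1}·y_i), indices taken mod 5.
Σ = (-18) + (-4) + (17) + (4) + (24) = 23
Area = |Σ|/2 = 11.5.
Net area = 437.5 − 11.5 = 426.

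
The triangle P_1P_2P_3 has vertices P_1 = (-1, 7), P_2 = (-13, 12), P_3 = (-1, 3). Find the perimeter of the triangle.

|P_1P_2| = √((-12)² + (5)²) = √169 = 13
|P_2P_3| = √((12)² + (-9)²) = √225 = 15
|P_3P_1| = √((0)² + (4)²) = √16 = 4
Perimeter = 13 + 15 + 4 = 32.

32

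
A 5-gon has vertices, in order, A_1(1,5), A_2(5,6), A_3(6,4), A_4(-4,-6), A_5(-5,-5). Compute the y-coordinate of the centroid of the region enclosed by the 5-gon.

Apply the shoelace (surveyor's) formula. First the cross-terms c_i = x_i·y_{i+1} − x_{i+1}·y_i:
  -19, -16, -20, -10, -20  ⇒  2A = -85, A = -42.5.
Then Σ (y_i + y_{i+1})·c_i = -219, so ȳ = -219 / (6·(-42.5)) = 73/85.

73/85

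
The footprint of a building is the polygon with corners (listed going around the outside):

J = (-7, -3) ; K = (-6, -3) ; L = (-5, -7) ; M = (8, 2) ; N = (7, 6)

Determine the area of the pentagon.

65.5

J→K: (-7)(-3) − (-6)(-3) = 3
K→L: (-6)(-7) − (-5)(-3) = 27
L→M: (-5)(2) − (8)(-7) = 46
M→N: (8)(6) − (7)(2) = 34
N→J: (7)(-3) − (-7)(6) = 21
Σ = 131
Area = |Σ|/2 = 65.5.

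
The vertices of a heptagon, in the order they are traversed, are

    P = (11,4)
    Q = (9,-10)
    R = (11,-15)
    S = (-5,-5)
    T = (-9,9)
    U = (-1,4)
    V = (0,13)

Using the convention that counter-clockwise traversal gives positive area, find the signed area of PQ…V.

-287

Apply Gauss's area formula: 2A = Σ (x_i·y_{i+1} − x_{i+1}·y_i), indices taken mod 7.
Σ = (-146) + (-25) + (-130) + (-90) + (-27) + (-13) + (-143) = -574
Signed area = Σ/2 = -287 (negative ⇒ clockwise traversal).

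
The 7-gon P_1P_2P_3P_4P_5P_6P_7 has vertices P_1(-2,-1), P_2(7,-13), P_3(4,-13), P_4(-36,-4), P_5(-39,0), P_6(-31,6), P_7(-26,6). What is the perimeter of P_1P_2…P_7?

|P_1P_2| = √((9)² + (-12)²) = √225 = 15
|P_2P_3| = √((-3)² + (0)²) = √9 = 3
|P_3P_4| = √((-40)² + (9)²) = √1681 = 41
|P_4P_5| = √((-3)² + (4)²) = √25 = 5
|P_5P_6| = √((8)² + (6)²) = √100 = 10
|P_6P_7| = √((5)² + (0)²) = √25 = 5
|P_7P_1| = √((24)² + (-7)²) = √625 = 25
Perimeter = 15 + 3 + 41 + 5 + 10 + 5 + 25 = 104.

104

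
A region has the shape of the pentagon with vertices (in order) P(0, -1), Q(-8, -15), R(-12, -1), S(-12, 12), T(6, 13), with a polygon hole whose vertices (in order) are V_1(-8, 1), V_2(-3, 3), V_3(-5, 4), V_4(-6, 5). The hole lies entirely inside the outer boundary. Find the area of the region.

277.5

Outer boundary:
Apply the shoelace formula: 2A = Σ (x_i·y_{i+1} − x_{i+1}·y_i), indices taken mod 5.
Σ = (-8) + (-172) + (-156) + (-228) + (-6) = -570
Area = |Σ|/2 = 285.
Hole:
Apply the shoelace formula: 2A = Σ (x_i·y_{i+1} − x_{i+1}·y_i), indices taken mod 4.
Σ = (-21) + (3) + (-1) + (34) = 15
Area = |Σ|/2 = 7.5.
Net area = 285 − 7.5 = 277.5.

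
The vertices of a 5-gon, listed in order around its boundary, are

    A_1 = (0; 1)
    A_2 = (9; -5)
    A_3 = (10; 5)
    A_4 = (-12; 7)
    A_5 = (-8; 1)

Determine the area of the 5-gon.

Apply the shoelace (surveyor's) formula: 2A = Σ (x_i·y_{i+1} − x_{i+1}·y_i), indices taken mod 5.
A_1→A_2: (0)(-5) − (9)(1) = -9
A_2→A_3: (9)(5) − (10)(-5) = 95
A_3→A_4: (10)(7) − (-12)(5) = 130
A_4→A_5: (-12)(1) − (-8)(7) = 44
A_5→A_1: (-8)(1) − (0)(1) = -8
Σ = 252
Area = |Σ|/2 = 126.

126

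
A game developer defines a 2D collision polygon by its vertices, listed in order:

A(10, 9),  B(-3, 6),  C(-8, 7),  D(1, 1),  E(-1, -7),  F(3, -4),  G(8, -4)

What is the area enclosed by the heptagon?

125

Apply Gauss's area formula: 2A = Σ (x_i·y_{i+1} − x_{i+1}·y_i), indices taken mod 7.
Σ = (87) + (27) + (-15) + (-6) + (25) + (20) + (112) = 250
Area = |Σ|/2 = 125.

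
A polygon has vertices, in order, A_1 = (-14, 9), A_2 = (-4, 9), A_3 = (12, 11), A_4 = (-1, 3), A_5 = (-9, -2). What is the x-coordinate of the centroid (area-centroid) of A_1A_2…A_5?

Apply the shoelace formula. First the cross-terms c_i = x_i·y_{i+1} − x_{i+1}·y_i:
  -90, -152, 47, 29, -109  ⇒  2A = -275, A = -137.5.
Then Σ (x_i + x_{i+1})·c_i = 3138, so x̄ = 3138 / (6·(-137.5)) = -1046/275.

-1046/275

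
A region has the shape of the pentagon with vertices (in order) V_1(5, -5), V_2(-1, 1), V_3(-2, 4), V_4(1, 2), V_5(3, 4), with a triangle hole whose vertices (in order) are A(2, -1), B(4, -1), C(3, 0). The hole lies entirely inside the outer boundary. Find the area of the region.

22.5

Outer boundary:
V_1→V_2: (5)(1) − (-1)(-5) = 0
V_2→V_3: (-1)(4) − (-2)(1) = -2
V_3→V_4: (-2)(2) − (1)(4) = -8
V_4→V_5: (1)(4) − (3)(2) = -2
V_5→V_1: (3)(-5) − (5)(4) = -35
Σ = -47
Area = |Σ|/2 = 23.5.
Hole:
A→B: (2)(-1) − (4)(-1) = 2
B→C: (4)(0) − (3)(-1) = 3
C→A: (3)(-1) − (2)(0) = -3
Σ = 2
Area = |Σ|/2 = 1.
Net area = 23.5 − 1 = 22.5.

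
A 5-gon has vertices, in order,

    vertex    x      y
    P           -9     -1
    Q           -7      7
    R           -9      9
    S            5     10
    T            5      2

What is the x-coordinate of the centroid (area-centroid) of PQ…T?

Apply the shoelace (surveyor's) formula. First the cross-terms c_i = x_i·y_{i+1} − x_{i+1}·y_i:
  -70, 0, -135, -40, 13  ⇒  2A = -232, A = -116.
Then Σ (x_i + x_{i+1})·c_i = 1208, so x̄ = 1208 / (6·(-116)) = -151/87.

-151/87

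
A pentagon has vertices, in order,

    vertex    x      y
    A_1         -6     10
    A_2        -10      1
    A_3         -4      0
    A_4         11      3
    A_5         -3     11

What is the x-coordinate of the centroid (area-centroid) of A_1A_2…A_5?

Apply the surveyor's formula. First the cross-terms c_i = x_i·y_{i+1} − x_{i+1}·y_i:
  94, 4, -12, 130, 36  ⇒  2A = 252, A = 126.
Then Σ (x_i + x_{i+1})·c_i = -928, so x̄ = -928 / (6·126) = -232/189.

-232/189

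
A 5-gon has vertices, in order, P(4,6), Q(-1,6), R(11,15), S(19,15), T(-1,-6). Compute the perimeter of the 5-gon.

|PQ| = √((-5)² + (0)²) = √25 = 5
|QR| = √((12)² + (9)²) = √225 = 15
|RS| = √((8)² + (0)²) = √64 = 8
|ST| = √((-20)² + (-21)²) = √841 = 29
|TP| = √((5)² + (12)²) = √169 = 13
Perimeter = 5 + 15 + 8 + 29 + 13 = 70.

70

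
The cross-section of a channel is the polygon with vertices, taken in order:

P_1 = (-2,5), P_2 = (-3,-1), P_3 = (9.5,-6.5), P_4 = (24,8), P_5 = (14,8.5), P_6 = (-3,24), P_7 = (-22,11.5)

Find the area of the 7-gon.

Apply the surveyor's formula: 2A = Σ (x_i·y_{i+1} − x_{i+1}·y_i), indices taken mod 7.
Σ = (17) + (29) + (232) + (92) + (361.5) + (493.5) + (-87) = 1138
Area = |Σ|/2 = 569.

569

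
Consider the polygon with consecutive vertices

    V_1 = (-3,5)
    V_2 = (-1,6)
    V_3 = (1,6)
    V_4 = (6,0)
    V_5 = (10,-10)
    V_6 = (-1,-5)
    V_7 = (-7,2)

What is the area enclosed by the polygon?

123.5

Apply the shoelace formula: 2A = Σ (x_i·y_{i+1} − x_{i+1}·y_i), indices taken mod 7.
Σ = (-13) + (-12) + (-36) + (-60) + (-60) + (-37) + (-29) = -247
Area = |Σ|/2 = 123.5.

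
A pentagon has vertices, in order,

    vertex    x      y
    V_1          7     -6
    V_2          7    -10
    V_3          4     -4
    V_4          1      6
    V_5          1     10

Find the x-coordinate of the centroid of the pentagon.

Apply the shoelace (surveyor's) formula. First the cross-terms c_i = x_i·y_{i+1} − x_{i+1}·y_i:
  -28, 12, 28, 4, -76  ⇒  2A = -60, A = -30.
Then Σ (x_i + x_{i+1})·c_i = -720, so x̄ = -720 / (6·(-30)) = 4.

4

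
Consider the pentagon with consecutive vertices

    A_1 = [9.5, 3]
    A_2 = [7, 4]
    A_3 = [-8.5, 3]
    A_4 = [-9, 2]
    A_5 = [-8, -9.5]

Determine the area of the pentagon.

124.875

Cross-terms: 17, 55, 10, 101.5, 66.25  ⇒  Σ = 249.75
Area = |Σ|/2 = 124.875.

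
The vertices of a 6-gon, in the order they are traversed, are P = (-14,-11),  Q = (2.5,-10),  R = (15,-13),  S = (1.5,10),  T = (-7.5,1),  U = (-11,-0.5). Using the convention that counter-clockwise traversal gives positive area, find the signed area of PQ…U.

P→Q: (-14)(-10) − (2.5)(-11) = 167.5
Q→R: (2.5)(-13) − (15)(-10) = 117.5
R→S: (15)(10) − (1.5)(-13) = 169.5
S→T: (1.5)(1) − (-7.5)(10) = 76.5
T→U: (-7.5)(-0.5) − (-11)(1) = 14.75
U→P: (-11)(-11) − (-14)(-0.5) = 114
Σ = 659.75
Signed area = Σ/2 = 329.875 (positive ⇒ counter-clockwise traversal).

329.875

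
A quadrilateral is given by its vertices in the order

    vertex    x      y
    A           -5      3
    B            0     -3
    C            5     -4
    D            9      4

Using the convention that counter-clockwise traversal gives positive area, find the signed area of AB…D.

66.5

A→B: (-5)(-3) − (0)(3) = 15
B→C: (0)(-4) − (5)(-3) = 15
C→D: (5)(4) − (9)(-4) = 56
D→A: (9)(3) − (-5)(4) = 47
Σ = 133
Signed area = Σ/2 = 66.5 (positive ⇒ counter-clockwise traversal).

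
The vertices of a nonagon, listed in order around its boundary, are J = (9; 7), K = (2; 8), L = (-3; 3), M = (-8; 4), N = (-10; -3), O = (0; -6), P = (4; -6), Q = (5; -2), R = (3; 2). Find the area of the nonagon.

144.5

Apply the surveyor's formula: 2A = Σ (x_i·y_{i+1} − x_{i+1}·y_i), indices taken mod 9.
Cross-terms: 58, 30, 12, 64, 60, 24, 22, 16, 3  ⇒  Σ = 289
Area = |Σ|/2 = 144.5.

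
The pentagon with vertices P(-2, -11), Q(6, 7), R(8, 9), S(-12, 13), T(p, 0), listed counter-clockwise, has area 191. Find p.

The doubled signed area Σ (x_i y_{i+1} − x_{i+1} y_i) is linear in p.
With p=0 it equals 262; the coefficient of p is -24 (from the two edges through T).
So -24·p + 262 = 2·191 = 382 ⇒ p = -5.

-5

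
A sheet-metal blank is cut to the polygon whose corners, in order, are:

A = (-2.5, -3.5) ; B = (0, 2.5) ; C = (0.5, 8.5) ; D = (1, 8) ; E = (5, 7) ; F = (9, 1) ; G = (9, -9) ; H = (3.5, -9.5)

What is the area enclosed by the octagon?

141.5

Apply the surveyor's formula: 2A = Σ (x_i·y_{i+1} − x_{i+1}·y_i), indices taken mod 8.
Σ = (-6.25) + (-1.25) + (-4.5) + (-33) + (-58) + (-90) + (-54) + (-36) = -283
Area = |Σ|/2 = 141.5.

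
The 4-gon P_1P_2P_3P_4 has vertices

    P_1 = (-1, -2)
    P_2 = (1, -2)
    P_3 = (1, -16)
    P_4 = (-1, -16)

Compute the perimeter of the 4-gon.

32

|P_1P_2| = √((2)² + (0)²) = √4 = 2
|P_2P_3| = √((0)² + (-14)²) = √196 = 14
|P_3P_4| = √((-2)² + (0)²) = √4 = 2
|P_4P_1| = √((0)² + (14)²) = √196 = 14
Perimeter = 2 + 14 + 2 + 14 = 32.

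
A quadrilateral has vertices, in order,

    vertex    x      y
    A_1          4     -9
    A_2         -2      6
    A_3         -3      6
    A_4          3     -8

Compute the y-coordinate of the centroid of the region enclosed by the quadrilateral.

-43/69

Apply Gauss's area formula. First the cross-terms c_i = x_i·y_{i+1} − x_{i+1}·y_i:
  6, 6, 6, 5  ⇒  2A = 23, A = 11.5.
Then Σ (y_i + y_{i+1})·c_i = -43, so ȳ = -43 / (6·11.5) = -43/69.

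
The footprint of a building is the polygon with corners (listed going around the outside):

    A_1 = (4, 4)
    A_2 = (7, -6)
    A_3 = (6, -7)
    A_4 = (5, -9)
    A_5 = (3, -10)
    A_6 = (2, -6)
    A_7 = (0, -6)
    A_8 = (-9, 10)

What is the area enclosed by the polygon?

123.5

A_1→A_2: (4)(-6) − (7)(4) = -52
A_2→A_3: (7)(-7) − (6)(-6) = -13
A_3→A_4: (6)(-9) − (5)(-7) = -19
A_4→A_5: (5)(-10) − (3)(-9) = -23
A_5→A_6: (3)(-6) − (2)(-10) = 2
A_6→A_7: (2)(-6) − (0)(-6) = -12
A_7→A_8: (0)(10) − (-9)(-6) = -54
A_8→A_1: (-9)(4) − (4)(10) = -76
Σ = -247
Area = |Σ|/2 = 123.5.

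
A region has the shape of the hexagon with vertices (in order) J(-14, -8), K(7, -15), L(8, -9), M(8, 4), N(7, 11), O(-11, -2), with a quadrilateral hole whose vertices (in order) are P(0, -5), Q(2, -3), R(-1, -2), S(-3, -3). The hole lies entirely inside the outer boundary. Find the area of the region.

319.5

Outer boundary:
Apply the surveyor's formula: 2A = Σ (x_i·y_{i+1} − x_{i+1}·y_i), indices taken mod 6.
J→K: (-14)(-15) − (7)(-8) = 266
K→L: (7)(-9) − (8)(-15) = 57
L→M: (8)(4) − (8)(-9) = 104
M→N: (8)(11) − (7)(4) = 60
N→O: (7)(-2) − (-11)(11) = 107
O→J: (-11)(-8) − (-14)(-2) = 60
Σ = 654
Area = |Σ|/2 = 327.
Hole:
Cross-terms: 10, -7, -3, 15  ⇒  Σ = 15
Area = |Σ|/2 = 7.5.
Net area = 327 − 7.5 = 319.5.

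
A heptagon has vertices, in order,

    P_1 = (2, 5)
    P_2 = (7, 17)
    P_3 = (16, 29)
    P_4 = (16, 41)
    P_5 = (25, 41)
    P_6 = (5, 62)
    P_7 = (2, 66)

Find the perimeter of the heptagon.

|P_1P_2| = √((5)² + (12)²) = √169 = 13
|P_2P_3| = √((9)² + (12)²) = √225 = 15
|P_3P_4| = √((0)² + (12)²) = √144 = 12
|P_4P_5| = √((9)² + (0)²) = √81 = 9
|P_5P_6| = √((-20)² + (21)²) = √841 = 29
|P_6P_7| = √((-3)² + (4)²) = √25 = 5
|P_7P_1| = √((0)² + (-61)²) = √3721 = 61
Perimeter = 13 + 15 + 12 + 9 + 29 + 5 + 61 = 144.

144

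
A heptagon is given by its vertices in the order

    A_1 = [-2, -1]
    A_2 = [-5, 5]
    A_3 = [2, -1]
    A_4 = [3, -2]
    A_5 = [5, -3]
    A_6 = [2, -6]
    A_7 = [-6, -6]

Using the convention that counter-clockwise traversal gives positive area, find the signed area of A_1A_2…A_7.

Apply Gauss's area formula: 2A = Σ (x_i·y_{i+1} − x_{i+1}·y_i), indices taken mod 7.
Σ = (-15) + (-5) + (-1) + (1) + (-24) + (-48) + (-6) = -98
Signed area = Σ/2 = -49 (negative ⇒ clockwise traversal).

-49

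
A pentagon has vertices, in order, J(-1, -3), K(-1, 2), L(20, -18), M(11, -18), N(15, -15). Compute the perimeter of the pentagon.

|JK| = √((0)² + (5)²) = √25 = 5
|KL| = √((21)² + (-20)²) = √841 = 29
|LM| = √((-9)² + (0)²) = √81 = 9
|MN| = √((4)² + (3)²) = √25 = 5
|NJ| = √((-16)² + (12)²) = √400 = 20
Perimeter = 5 + 29 + 9 + 5 + 20 = 68.

68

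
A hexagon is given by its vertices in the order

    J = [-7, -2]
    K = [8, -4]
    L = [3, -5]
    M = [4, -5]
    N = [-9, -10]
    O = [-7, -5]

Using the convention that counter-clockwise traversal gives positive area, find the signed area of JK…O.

Apply the shoelace (surveyor's) formula: 2A = Σ (x_i·y_{i+1} − x_{i+1}·y_i), indices taken mod 6.
Σ = (44) + (-28) + (5) + (-85) + (-25) + (-21) = -110
Signed area = Σ/2 = -55 (negative ⇒ clockwise traversal).

-55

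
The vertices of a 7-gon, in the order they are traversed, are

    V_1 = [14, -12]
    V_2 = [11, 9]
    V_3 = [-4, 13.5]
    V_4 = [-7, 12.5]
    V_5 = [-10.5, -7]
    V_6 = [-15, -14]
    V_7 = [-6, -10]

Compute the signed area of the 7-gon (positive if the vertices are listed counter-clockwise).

Σ = (258) + (184.5) + (44.5) + (180.25) + (42) + (66) + (212) = 987.25
Signed area = Σ/2 = 493.625 (positive ⇒ counter-clockwise traversal).

493.625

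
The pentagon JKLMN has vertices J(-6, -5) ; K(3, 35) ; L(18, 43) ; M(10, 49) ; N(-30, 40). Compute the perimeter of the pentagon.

|JK| = √((9)² + (40)²) = √1681 = 41
|KL| = √((15)² + (8)²) = √289 = 17
|LM| = √((-8)² + (6)²) = √100 = 10
|MN| = √((-40)² + (-9)²) = √1681 = 41
|NJ| = √((24)² + (-45)²) = √2601 = 51
Perimeter = 41 + 17 + 10 + 41 + 51 = 160.

160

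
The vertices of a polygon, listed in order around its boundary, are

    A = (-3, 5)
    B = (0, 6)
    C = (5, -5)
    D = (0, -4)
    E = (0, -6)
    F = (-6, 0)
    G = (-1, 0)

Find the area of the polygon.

Apply Gauss's area formula: 2A = Σ (x_i·y_{i+1} − x_{i+1}·y_i), indices taken mod 7.
A→B: (-3)(6) − (0)(5) = -18
B→C: (0)(-5) − (5)(6) = -30
C→D: (5)(-4) − (0)(-5) = -20
D→E: (0)(-6) − (0)(-4) = 0
E→F: (0)(0) − (-6)(-6) = -36
F→G: (-6)(0) − (-1)(0) = 0
G→A: (-1)(5) − (-3)(0) = -5
Σ = -109
Area = |Σ|/2 = 54.5.

54.5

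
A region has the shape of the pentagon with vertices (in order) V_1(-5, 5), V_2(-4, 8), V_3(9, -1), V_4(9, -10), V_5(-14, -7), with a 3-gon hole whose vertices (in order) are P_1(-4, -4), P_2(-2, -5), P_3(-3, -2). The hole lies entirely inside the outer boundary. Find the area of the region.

236

Outer boundary:
V_1→V_2: (-5)(8) − (-4)(5) = -20
V_2→V_3: (-4)(-1) − (9)(8) = -68
V_3→V_4: (9)(-10) − (9)(-1) = -81
V_4→V_5: (9)(-7) − (-14)(-10) = -203
V_5→V_1: (-14)(5) − (-5)(-7) = -105
Σ = -477
Area = |Σ|/2 = 238.5.
Hole:
Apply the shoelace (surveyor's) formula: 2A = Σ (x_i·y_{i+1} − x_{i+1}·y_i), indices taken mod 3.
P_1→P_2: (-4)(-5) − (-2)(-4) = 12
P_2→P_3: (-2)(-2) − (-3)(-5) = -11
P_3→P_1: (-3)(-4) − (-4)(-2) = 4
Σ = 5
Area = |Σ|/2 = 2.5.
Net area = 238.5 − 2.5 = 236.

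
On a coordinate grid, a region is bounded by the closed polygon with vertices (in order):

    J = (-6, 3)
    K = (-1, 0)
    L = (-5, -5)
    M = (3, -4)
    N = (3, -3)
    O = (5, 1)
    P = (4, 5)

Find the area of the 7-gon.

Σ = (3) + (5) + (35) + (3) + (18) + (21) + (42) = 127
Area = |Σ|/2 = 63.5.

63.5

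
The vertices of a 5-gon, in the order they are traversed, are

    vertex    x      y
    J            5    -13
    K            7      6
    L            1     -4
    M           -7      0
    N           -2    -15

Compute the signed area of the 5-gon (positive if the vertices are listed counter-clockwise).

132.5

J→K: (5)(6) − (7)(-13) = 121
K→L: (7)(-4) − (1)(6) = -34
L→M: (1)(0) − (-7)(-4) = -28
M→N: (-7)(-15) − (-2)(0) = 105
N→J: (-2)(-13) − (5)(-15) = 101
Σ = 265
Signed area = Σ/2 = 132.5 (positive ⇒ counter-clockwise traversal).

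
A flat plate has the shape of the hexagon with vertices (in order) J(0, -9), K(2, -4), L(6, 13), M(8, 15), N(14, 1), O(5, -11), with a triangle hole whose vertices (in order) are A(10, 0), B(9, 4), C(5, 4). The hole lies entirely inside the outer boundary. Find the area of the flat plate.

Outer boundary:
Cross-terms: 18, 50, -14, -202, -159, -45  ⇒  Σ = -352
Area = |Σ|/2 = 176.
Hole:
Apply the shoelace (surveyor's) formula: 2A = Σ (x_i·y_{i+1} − x_{i+1}·y_i), indices taken mod 3.
Cross-terms: 40, 16, -40  ⇒  Σ = 16
Area = |Σ|/2 = 8.
Net area = 176 − 8 = 168.

168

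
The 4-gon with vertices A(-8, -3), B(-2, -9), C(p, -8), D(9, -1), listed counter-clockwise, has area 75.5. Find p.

The doubled signed area Σ (x_i y_{i+1} − x_{i+1} y_i) is linear in p.
With p=0 it equals 119; the coefficient of p is 8 (from the two edges through C).
So 8·p + 119 = 2·75.5 = 151 ⇒ p = 4.

4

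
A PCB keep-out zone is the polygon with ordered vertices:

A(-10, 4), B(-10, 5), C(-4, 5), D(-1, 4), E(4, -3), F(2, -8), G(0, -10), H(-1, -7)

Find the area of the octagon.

Apply the shoelace formula: 2A = Σ (x_i·y_{i+1} − x_{i+1}·y_i), indices taken mod 8.
A→B: (-10)(5) − (-10)(4) = -10
B→C: (-10)(5) − (-4)(5) = -30
C→D: (-4)(4) − (-1)(5) = -11
D→E: (-1)(-3) − (4)(4) = -13
E→F: (4)(-8) − (2)(-3) = -26
F→G: (2)(-10) − (0)(-8) = -20
G→H: (0)(-7) − (-1)(-10) = -10
H→A: (-1)(4) − (-10)(-7) = -74
Σ = -194
Area = |Σ|/2 = 97.

97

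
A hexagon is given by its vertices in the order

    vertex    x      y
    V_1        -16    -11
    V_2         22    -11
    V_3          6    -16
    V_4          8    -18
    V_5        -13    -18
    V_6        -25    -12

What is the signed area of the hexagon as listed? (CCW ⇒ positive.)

Σ = (418) + (-286) + (20) + (-378) + (-294) + (83) = -437
Signed area = Σ/2 = -218.5 (negative ⇒ clockwise traversal).

-218.5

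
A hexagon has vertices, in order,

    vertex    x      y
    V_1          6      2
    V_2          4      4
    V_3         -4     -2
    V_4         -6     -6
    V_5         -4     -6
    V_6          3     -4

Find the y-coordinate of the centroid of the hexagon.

Apply Gauss's area formula. First the cross-terms c_i = x_i·y_{i+1} − x_{i+1}·y_i:
  16, 8, 12, 12, 34, 30  ⇒  2A = 112, A = 56.
Then Σ (y_i + y_{i+1})·c_i = -528, so ȳ = -528 / (6·56) = -11/7.

-11/7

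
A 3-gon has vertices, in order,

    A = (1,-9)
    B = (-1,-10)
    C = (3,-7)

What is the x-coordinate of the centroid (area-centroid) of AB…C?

Apply the shoelace (surveyor's) formula. First the cross-terms c_i = x_i·y_{i+1} − x_{i+1}·y_i:
  -19, 37, -20  ⇒  2A = -2, A = -1.
Then Σ (x_i + x_{i+1})·c_i = -6, so x̄ = -6 / (6·(-1)) = 1.

1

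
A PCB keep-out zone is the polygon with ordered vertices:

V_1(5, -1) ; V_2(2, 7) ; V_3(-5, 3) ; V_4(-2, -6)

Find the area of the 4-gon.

73

Apply the shoelace (surveyor's) formula: 2A = Σ (x_i·y_{i+1} − x_{i+1}·y_i), indices taken mod 4.
Σ = (37) + (41) + (36) + (32) = 146
Area = |Σ|/2 = 73.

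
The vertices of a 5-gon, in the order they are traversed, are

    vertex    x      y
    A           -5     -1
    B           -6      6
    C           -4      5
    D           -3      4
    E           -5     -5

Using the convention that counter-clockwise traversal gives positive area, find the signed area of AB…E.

Apply the shoelace formula: 2A = Σ (x_i·y_{i+1} − x_{i+1}·y_i), indices taken mod 5.
Cross-terms: -36, -6, -1, 35, -20  ⇒  Σ = -28
Signed area = Σ/2 = -14 (negative ⇒ clockwise traversal).

-14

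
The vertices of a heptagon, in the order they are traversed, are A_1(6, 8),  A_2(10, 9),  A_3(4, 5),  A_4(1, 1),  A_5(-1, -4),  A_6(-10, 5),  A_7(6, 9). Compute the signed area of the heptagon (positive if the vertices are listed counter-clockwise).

Cross-terms: -26, 14, -1, -3, -45, -120, -6  ⇒  Σ = -187
Signed area = Σ/2 = -93.5 (negative ⇒ clockwise traversal).

-93.5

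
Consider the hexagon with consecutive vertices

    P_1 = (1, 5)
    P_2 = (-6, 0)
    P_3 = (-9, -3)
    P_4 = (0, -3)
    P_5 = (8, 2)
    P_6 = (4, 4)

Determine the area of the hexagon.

69.5

Apply the surveyor's formula: 2A = Σ (x_i·y_{i+1} − x_{i+1}·y_i), indices taken mod 6.
Σ = (30) + (18) + (27) + (24) + (24) + (16) = 139
Area = |Σ|/2 = 69.5.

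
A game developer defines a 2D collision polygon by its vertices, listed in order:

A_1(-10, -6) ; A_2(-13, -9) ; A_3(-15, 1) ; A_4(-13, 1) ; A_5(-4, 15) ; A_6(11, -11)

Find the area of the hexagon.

Apply the shoelace (surveyor's) formula: 2A = Σ (x_i·y_{i+1} − x_{i+1}·y_i), indices taken mod 6.
Σ = (12) + (-148) + (-2) + (-191) + (-121) + (-176) = -626
Area = |Σ|/2 = 313.

313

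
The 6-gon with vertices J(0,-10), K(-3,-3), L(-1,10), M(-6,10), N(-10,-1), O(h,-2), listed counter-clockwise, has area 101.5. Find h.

-10

The doubled signed area Σ (x_i y_{i+1} − x_{i+1} y_i) is linear in h.
With h=0 it equals 113; the coefficient of h is -9 (from the two edges through O).
So -9·h + 113 = 2·101.5 = 203 ⇒ h = -10.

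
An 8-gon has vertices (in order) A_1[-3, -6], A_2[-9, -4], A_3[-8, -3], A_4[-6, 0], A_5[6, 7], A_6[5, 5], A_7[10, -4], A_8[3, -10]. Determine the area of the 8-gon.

159

Apply Gauss's area formula: 2A = Σ (x_i·y_{i+1} − x_{i+1}·y_i), indices taken mod 8.
Σ = (-42) + (-5) + (-18) + (-42) + (-5) + (-70) + (-88) + (-48) = -318
Area = |Σ|/2 = 159.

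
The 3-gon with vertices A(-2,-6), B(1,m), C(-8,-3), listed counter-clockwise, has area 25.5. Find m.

1

The doubled signed area Σ (x_i y_{i+1} − x_{i+1} y_i) is linear in m.
With m=0 it equals 45; the coefficient of m is 6 (from the two edges through B).
So 6·m + 45 = 2·25.5 = 51 ⇒ m = 1.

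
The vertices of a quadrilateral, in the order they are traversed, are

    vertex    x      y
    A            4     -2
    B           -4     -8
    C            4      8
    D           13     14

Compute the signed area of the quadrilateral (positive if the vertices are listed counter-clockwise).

-85

Apply the shoelace (surveyor's) formula: 2A = Σ (x_i·y_{i+1} − x_{i+1}·y_i), indices taken mod 4.
Cross-terms: -40, 0, -48, -82  ⇒  Σ = -170
Signed area = Σ/2 = -85 (negative ⇒ clockwise traversal).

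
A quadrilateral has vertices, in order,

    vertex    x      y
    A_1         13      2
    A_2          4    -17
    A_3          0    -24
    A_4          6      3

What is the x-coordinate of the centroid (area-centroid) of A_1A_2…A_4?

151/24

Apply Gauss's area formula. First the cross-terms c_i = x_i·y_{i+1} − x_{i+1}·y_i:
  -229, -96, 144, -27  ⇒  2A = -208, A = -104.
Then Σ (x_i + x_{i+1})·c_i = -3926, so x̄ = -3926 / (6·(-104)) = 151/24.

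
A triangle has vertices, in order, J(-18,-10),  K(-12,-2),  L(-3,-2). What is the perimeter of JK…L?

36

|JK| = √((6)² + (8)²) = √100 = 10
|KL| = √((9)² + (0)²) = √81 = 9
|LJ| = √((-15)² + (-8)²) = √289 = 17
Perimeter = 10 + 9 + 17 = 36.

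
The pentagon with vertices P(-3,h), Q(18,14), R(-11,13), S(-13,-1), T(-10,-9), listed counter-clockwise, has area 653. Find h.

Write out the shoelace sum; only the two edges meeting at P involve h:
2·Area = [((-10)·h − (-3)·(-9)) + ((-3)·14 − 18·h)] + 675
       = -28·h + 606 = 1306
⇒ h = -25.

-25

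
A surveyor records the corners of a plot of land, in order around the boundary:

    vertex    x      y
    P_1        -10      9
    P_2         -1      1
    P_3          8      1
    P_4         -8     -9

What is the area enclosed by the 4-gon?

Apply Gauss's area formula: 2A = Σ (x_i·y_{i+1} − x_{i+1}·y_i), indices taken mod 4.
Σ = (-1) + (-9) + (-64) + (-162) = -236
Area = |Σ|/2 = 118.

118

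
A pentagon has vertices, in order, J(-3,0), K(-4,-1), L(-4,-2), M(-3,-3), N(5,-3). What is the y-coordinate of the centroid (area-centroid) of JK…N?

Apply the surveyor's formula. First the cross-terms c_i = x_i·y_{i+1} − x_{i+1}·y_i:
  3, 4, 6, 24, -9  ⇒  2A = 28, A = 14.
Then Σ (y_i + y_{i+1})·c_i = -162, so ȳ = -162 / (6·14) = -27/14.

-27/14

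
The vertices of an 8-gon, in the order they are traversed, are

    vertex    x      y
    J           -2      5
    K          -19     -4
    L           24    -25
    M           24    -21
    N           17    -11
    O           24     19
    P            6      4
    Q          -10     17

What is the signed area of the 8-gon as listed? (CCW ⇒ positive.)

779

Apply Gauss's area formula: 2A = Σ (x_i·y_{i+1} − x_{i+1}·y_i), indices taken mod 8.
Σ = (103) + (571) + (96) + (93) + (587) + (-18) + (142) + (-16) = 1558
Signed area = Σ/2 = 779 (positive ⇒ counter-clockwise traversal).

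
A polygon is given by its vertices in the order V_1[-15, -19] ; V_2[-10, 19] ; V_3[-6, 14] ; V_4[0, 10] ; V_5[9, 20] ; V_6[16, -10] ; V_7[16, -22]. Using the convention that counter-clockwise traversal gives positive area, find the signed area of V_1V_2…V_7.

Cross-terms: -475, -26, -60, -90, -410, -192, -634  ⇒  Σ = -1887
Signed area = Σ/2 = -943.5 (negative ⇒ clockwise traversal).

-943.5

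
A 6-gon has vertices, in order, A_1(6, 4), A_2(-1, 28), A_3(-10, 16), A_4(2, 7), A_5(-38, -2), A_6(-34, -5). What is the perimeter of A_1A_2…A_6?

|A_1A_2| = √((-7)² + (24)²) = √625 = 25
|A_2A_3| = √((-9)² + (-12)²) = √225 = 15
|A_3A_4| = √((12)² + (-9)²) = √225 = 15
|A_4A_5| = √((-40)² + (-9)²) = √1681 = 41
|A_5A_6| = √((4)² + (-3)²) = √25 = 5
|A_6A_1| = √((40)² + (9)²) = √1681 = 41
Perimeter = 25 + 15 + 15 + 41 + 5 + 41 = 142.

142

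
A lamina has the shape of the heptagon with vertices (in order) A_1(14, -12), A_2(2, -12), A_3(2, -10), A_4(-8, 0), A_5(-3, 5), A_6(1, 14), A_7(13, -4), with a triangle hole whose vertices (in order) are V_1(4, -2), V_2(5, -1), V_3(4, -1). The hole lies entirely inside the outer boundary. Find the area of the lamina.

Outer boundary:
Apply the surveyor's formula: 2A = Σ (x_i·y_{i+1} − x_{i+1}·y_i), indices taken mod 7.
Σ = (-144) + (4) + (-80) + (-40) + (-47) + (-186) + (-100) = -593
Area = |Σ|/2 = 296.5.
Hole:
Σ = (6) + (-1) + (-4) = 1
Area = |Σ|/2 = 0.5.
Net area = 296.5 − 0.5 = 296.

296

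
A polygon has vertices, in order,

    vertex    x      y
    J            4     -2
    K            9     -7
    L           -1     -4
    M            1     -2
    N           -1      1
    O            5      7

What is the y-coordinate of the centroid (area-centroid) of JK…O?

Apply the shoelace (surveyor's) formula. First the cross-terms c_i = x_i·y_{i+1} − x_{i+1}·y_i:
  -10, -43, 6, -1, -12, -38  ⇒  2A = -98, A = -49.
Then Σ (y_i + y_{i+1})·c_i = 242, so ȳ = 242 / (6·(-49)) = -121/147.

-121/147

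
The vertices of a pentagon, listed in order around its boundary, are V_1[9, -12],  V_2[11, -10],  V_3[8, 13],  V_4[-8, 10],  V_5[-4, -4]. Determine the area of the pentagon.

Σ = (42) + (223) + (184) + (72) + (84) = 605
Area = |Σ|/2 = 302.5.

302.5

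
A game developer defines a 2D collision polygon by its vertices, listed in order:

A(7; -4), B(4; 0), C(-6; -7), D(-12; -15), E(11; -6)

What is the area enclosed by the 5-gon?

114.5

Apply Gauss's area formula: 2A = Σ (x_i·y_{i+1} − x_{i+1}·y_i), indices taken mod 5.
Cross-terms: 16, -28, 6, 237, -2  ⇒  Σ = 229
Area = |Σ|/2 = 114.5.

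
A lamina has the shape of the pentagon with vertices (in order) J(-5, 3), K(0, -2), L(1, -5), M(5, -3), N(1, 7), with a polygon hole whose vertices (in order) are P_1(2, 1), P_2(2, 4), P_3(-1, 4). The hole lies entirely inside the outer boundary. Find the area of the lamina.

50.5

Outer boundary:
Apply Gauss's area formula: 2A = Σ (x_i·y_{i+1} − x_{i+1}·y_i), indices taken mod 5.
Σ = (10) + (2) + (22) + (38) + (38) = 110
Area = |Σ|/2 = 55.
Hole:
Apply the shoelace formula: 2A = Σ (x_i·y_{i+1} − x_{i+1}·y_i), indices taken mod 3.
Σ = (6) + (12) + (-9) = 9
Area = |Σ|/2 = 4.5.
Net area = 55 − 4.5 = 50.5.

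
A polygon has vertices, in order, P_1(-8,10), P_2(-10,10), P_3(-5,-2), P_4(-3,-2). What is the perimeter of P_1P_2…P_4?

30

|P_1P_2| = √((-2)² + (0)²) = √4 = 2
|P_2P_3| = √((5)² + (-12)²) = √169 = 13
|P_3P_4| = √((2)² + (0)²) = √4 = 2
|P_4P_1| = √((-5)² + (12)²) = √169 = 13
Perimeter = 2 + 13 + 2 + 13 = 30.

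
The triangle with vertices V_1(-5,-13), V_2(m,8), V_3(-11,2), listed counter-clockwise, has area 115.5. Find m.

2

The doubled signed area Σ (x_i y_{i+1} − x_{i+1} y_i) is linear in m.
With m=0 it equals 201; the coefficient of m is 15 (from the two edges through V_2).
So 15·m + 201 = 2·115.5 = 231 ⇒ m = 2.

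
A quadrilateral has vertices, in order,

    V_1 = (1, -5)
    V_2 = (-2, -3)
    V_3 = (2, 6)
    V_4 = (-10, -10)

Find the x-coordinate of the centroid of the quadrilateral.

Apply the shoelace formula. First the cross-terms c_i = x_i·y_{i+1} − x_{i+1}·y_i:
  -13, -6, 40, 60  ⇒  2A = 81, A = 40.5.
Then Σ (x_i + x_{i+1})·c_i = -847, so x̄ = -847 / (6·40.5) = -847/243.

-847/243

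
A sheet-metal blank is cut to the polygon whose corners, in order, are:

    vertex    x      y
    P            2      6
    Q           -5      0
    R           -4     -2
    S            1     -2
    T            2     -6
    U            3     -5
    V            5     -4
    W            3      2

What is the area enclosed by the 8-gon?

52.5

Apply Gauss's area formula: 2A = Σ (x_i·y_{i+1} − x_{i+1}·y_i), indices taken mod 8.
Cross-terms: 30, 10, 10, -2, 8, 13, 22, 14  ⇒  Σ = 105
Area = |Σ|/2 = 52.5.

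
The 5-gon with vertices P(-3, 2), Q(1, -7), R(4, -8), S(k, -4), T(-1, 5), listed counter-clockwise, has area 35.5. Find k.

Write out the shoelace sum; only the two edges meeting at S involve k:
2·Area = [(4·(-4) − k·(-8)) + (k·5 − (-1)·(-4))] + 52
       = 13·k + 32 = 71
⇒ k = 3.

3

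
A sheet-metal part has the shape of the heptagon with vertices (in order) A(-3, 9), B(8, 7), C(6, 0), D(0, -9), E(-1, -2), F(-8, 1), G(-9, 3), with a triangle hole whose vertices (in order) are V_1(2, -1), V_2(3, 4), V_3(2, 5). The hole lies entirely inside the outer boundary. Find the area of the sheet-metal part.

148

Outer boundary:
Cross-terms: -93, -42, -54, -9, -17, -15, -72  ⇒  Σ = -302
Area = |Σ|/2 = 151.
Hole:
Apply the shoelace formula: 2A = Σ (x_i·y_{i+1} − x_{i+1}·y_i), indices taken mod 3.
Σ = (11) + (7) + (-12) = 6
Area = |Σ|/2 = 3.
Net area = 151 − 3 = 148.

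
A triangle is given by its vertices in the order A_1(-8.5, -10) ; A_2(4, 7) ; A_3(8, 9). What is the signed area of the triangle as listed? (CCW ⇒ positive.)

Apply the surveyor's formula: 2A = Σ (x_i·y_{i+1} − x_{i+1}·y_i), indices taken mod 3.
Σ = (-19.5) + (-20) + (-3.5) = -43
Signed area = Σ/2 = -21.5 (negative ⇒ clockwise traversal).

-21.5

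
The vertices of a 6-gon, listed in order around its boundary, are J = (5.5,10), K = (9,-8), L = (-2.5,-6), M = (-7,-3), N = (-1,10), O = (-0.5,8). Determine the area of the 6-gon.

Apply the surveyor's formula: 2A = Σ (x_i·y_{i+1} − x_{i+1}·y_i), indices taken mod 6.
Σ = (-134) + (-74) + (-34.5) + (-73) + (-3) + (-49) = -367.5
Area = |Σ|/2 = 183.75.

183.75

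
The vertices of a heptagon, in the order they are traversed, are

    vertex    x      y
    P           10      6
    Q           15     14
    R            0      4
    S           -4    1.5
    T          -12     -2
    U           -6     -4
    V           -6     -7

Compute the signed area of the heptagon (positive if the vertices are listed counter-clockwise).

Apply the surveyor's formula: 2A = Σ (x_i·y_{i+1} − x_{i+1}·y_i), indices taken mod 7.
P→Q: (10)(14) − (15)(6) = 50
Q→R: (15)(4) − (0)(14) = 60
R→S: (0)(1.5) − (-4)(4) = 16
S→T: (-4)(-2) − (-12)(1.5) = 26
T→U: (-12)(-4) − (-6)(-2) = 36
U→V: (-6)(-7) − (-6)(-4) = 18
V→P: (-6)(6) − (10)(-7) = 34
Σ = 240
Signed area = Σ/2 = 120 (positive ⇒ counter-clockwise traversal).

120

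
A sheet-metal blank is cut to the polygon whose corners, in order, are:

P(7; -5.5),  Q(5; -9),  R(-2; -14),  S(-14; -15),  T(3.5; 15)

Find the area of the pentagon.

Apply the surveyor's formula: 2A = Σ (x_i·y_{i+1} − x_{i+1}·y_i), indices taken mod 5.
Σ = (-35.5) + (-88) + (-166) + (-157.5) + (-124.25) = -571.25
Area = |Σ|/2 = 285.625.

285.625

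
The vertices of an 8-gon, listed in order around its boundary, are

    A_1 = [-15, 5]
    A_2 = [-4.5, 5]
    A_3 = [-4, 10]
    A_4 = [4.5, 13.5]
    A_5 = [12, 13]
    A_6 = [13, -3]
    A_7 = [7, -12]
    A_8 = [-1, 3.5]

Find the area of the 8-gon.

A_1→A_2: (-15)(5) − (-4.5)(5) = -52.5
A_2→A_3: (-4.5)(10) − (-4)(5) = -25
A_3→A_4: (-4)(13.5) − (4.5)(10) = -99
A_4→A_5: (4.5)(13) − (12)(13.5) = -103.5
A_5→A_6: (12)(-3) − (13)(13) = -205
A_6→A_7: (13)(-12) − (7)(-3) = -135
A_7→A_8: (7)(3.5) − (-1)(-12) = 12.5
A_8→A_1: (-1)(5) − (-15)(3.5) = 47.5
Σ = -560
Area = |Σ|/2 = 280.

280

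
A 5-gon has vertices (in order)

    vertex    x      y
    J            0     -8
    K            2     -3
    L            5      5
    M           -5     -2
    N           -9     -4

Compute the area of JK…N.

Apply Gauss's area formula: 2A = Σ (x_i·y_{i+1} − x_{i+1}·y_i), indices taken mod 5.
Σ = (16) + (25) + (15) + (2) + (72) = 130
Area = |Σ|/2 = 65.

65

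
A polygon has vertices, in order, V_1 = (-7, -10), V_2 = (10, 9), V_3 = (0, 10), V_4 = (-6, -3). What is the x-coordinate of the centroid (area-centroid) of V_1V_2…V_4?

61/177

Apply the surveyor's formula. First the cross-terms c_i = x_i·y_{i+1} − x_{i+1}·y_i:
  37, 100, 60, 39  ⇒  2A = 236, A = 118.
Then Σ (x_i + x_{i+1})·c_i = 244, so x̄ = 244 / (6·118) = 61/177.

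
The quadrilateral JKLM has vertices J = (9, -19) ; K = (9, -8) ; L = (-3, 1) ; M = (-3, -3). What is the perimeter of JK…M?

|JK| = √((0)² + (11)²) = √121 = 11
|KL| = √((-12)² + (9)²) = √225 = 15
|LM| = √((0)² + (-4)²) = √16 = 4
|MJ| = √((12)² + (-16)²) = √400 = 20
Perimeter = 11 + 15 + 4 + 20 = 50.

50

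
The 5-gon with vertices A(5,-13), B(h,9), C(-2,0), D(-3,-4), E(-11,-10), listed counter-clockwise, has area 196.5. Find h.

Write out the shoelace sum; only the two edges meeting at B involve h:
2·Area = [(5·9 − h·(-13)) + (h·0 − (-2)·9)] + 187
       = 13·h + 250 = 393
⇒ h = 11.

11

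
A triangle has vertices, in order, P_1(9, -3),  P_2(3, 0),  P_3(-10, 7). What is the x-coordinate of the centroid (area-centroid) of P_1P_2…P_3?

Apply Gauss's area formula. First the cross-terms c_i = x_i·y_{i+1} − x_{i+1}·y_i:
  9, 21, -33  ⇒  2A = -3, A = -1.5.
Then Σ (x_i + x_{i+1})·c_i = -6, so x̄ = -6 / (6·(-1.5)) = 2/3.

2/3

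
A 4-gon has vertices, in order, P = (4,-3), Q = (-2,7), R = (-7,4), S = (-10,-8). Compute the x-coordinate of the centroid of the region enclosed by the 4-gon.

-137/39

Apply the surveyor's formula. First the cross-terms c_i = x_i·y_{i+1} − x_{i+1}·y_i:
  22, 41, 96, 62  ⇒  2A = 221, A = 110.5.
Then Σ (x_i + x_{i+1})·c_i = -2329, so x̄ = -2329 / (6·110.5) = -137/39.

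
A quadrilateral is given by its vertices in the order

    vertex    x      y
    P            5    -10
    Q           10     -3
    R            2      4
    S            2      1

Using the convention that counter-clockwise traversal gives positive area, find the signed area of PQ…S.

50

Σ = (85) + (46) + (-6) + (-25) = 100
Signed area = Σ/2 = 50 (positive ⇒ counter-clockwise traversal).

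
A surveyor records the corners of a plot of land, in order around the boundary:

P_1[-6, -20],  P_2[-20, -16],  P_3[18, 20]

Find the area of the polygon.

328

P_1→P_2: (-6)(-16) − (-20)(-20) = -304
P_2→P_3: (-20)(20) − (18)(-16) = -112
P_3→P_1: (18)(-20) − (-6)(20) = -240
Σ = -656
Area = |Σ|/2 = 328.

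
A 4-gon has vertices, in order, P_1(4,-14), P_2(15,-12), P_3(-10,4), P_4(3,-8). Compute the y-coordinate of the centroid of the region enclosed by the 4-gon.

-473/60

Apply the shoelace (surveyor's) formula. First the cross-terms c_i = x_i·y_{i+1} − x_{i+1}·y_i:
  162, -60, 68, -10  ⇒  2A = 160, A = 80.
Then Σ (y_i + y_{i+1})·c_i = -3784, so ȳ = -3784 / (6·80) = -473/60.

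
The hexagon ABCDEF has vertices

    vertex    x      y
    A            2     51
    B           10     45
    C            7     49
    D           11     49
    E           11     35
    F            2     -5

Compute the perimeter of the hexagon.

|AB| = √((8)² + (-6)²) = √100 = 10
|BC| = √((-3)² + (4)²) = √25 = 5
|CD| = √((4)² + (0)²) = √16 = 4
|DE| = √((0)² + (-14)²) = √196 = 14
|EF| = √((-9)² + (-40)²) = √1681 = 41
|FA| = √((0)² + (56)²) = √3136 = 56
Perimeter = 10 + 5 + 4 + 14 + 41 + 56 = 130.

130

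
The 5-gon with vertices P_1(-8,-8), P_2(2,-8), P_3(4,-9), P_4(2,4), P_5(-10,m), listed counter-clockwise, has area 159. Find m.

7

Write out the shoelace sum; only the two edges meeting at P_5 involve m:
2·Area = [(2·m − (-10)·4) + ((-10)·(-8) − (-8)·m)] + 128
       = 10·m + 248 = 318
⇒ m = 7.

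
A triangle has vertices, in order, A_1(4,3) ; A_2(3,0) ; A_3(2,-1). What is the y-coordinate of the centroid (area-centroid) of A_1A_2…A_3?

Apply the shoelace formula. First the cross-terms c_i = x_i·y_{i+1} − x_{i+1}·y_i:
  -9, -3, 10  ⇒  2A = -2, A = -1.
Then Σ (y_i + y_{i+1})·c_i = -4, so ȳ = -4 / (6·(-1)) = 2/3.

2/3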